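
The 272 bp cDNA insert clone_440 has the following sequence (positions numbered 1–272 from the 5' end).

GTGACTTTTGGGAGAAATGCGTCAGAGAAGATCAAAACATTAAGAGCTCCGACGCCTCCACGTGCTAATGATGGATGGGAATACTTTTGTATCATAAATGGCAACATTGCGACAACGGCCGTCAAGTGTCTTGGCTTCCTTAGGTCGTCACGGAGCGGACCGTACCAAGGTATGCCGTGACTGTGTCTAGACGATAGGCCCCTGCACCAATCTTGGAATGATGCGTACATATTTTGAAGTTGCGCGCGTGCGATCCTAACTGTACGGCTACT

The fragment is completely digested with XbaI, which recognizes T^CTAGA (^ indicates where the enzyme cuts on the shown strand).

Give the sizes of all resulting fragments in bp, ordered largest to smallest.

186, 86 bp

The XbaI site (TCTAGA) starts at position 186.
XbaI cuts after the first base of each site, so after position 186.
Linear molecule, 1 cut → 2 fragments:
  1–186 → 186 bp
  187–272 → 86 bp
Sorted largest to smallest: 186, 86 bp.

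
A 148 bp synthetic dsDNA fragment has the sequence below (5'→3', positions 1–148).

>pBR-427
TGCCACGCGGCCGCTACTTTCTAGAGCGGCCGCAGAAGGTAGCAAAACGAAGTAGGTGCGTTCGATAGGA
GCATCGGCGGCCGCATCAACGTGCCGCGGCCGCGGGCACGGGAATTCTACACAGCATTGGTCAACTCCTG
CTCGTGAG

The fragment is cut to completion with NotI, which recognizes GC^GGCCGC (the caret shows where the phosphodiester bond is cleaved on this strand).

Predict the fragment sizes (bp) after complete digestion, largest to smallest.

NotI sites (GCGGCCGC) start at positions 7, 26, 77, 96.
NotI cuts after base 2 of each site, so after positions 8, 27, 78, 97.
Linear molecule, 4 cuts → 5 fragments:
  1–8 → 8 bp
  9–27 → 19 bp
  28–78 → 51 bp
  79–97 → 19 bp
  98–148 → 51 bp
Sorted largest to smallest: 51, 51, 19, 19, 8 bp.

51, 51, 19, 19, 8 bp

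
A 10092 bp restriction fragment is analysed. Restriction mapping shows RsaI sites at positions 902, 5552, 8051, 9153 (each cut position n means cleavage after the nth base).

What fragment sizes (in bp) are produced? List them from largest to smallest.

Linear molecule, 4 cuts → 5 fragments:
  902 − 0 = 902 bp
  5552 − 902 = 4650 bp
  8051 − 5552 = 2499 bp
  9153 − 8051 = 1102 bp
  10092 − 9153 = 939 bp
Sorted largest to smallest: 4650, 2499, 1102, 939, 902 bp.

4650, 2499, 1102, 939, 902 bp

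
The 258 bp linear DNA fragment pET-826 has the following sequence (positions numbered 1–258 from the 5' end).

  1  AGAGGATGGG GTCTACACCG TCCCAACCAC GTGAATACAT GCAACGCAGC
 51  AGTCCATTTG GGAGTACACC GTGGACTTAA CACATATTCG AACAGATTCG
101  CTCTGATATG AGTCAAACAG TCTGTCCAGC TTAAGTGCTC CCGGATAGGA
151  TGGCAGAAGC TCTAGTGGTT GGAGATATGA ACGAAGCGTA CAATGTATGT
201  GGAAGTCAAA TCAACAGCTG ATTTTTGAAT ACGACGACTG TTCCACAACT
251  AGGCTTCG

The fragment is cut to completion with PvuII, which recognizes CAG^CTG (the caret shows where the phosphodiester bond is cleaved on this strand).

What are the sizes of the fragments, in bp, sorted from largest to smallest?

217, 41 bp

The PvuII site (CAGCTG) starts at position 215.
PvuII cuts after base 3 of each site, so after position 217.
Linear molecule, 1 cut → 2 fragments:
  1–217 → 217 bp
  218–258 → 41 bp
Sorted largest to smallest: 217, 41 bp.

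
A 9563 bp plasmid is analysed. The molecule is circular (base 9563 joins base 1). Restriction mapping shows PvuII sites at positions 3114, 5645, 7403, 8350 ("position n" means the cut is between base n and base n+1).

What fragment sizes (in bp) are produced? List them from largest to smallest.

Circular molecule, 4 cuts → 4 fragments:
  5645 − 3114 = 2531 bp
  7403 − 5645 = 1758 bp
  8350 − 7403 = 947 bp
  wrap: 9563 − 8350 + 3114 = 4327 bp
Sorted largest to smallest: 4327, 2531, 1758, 947 bp.

4327, 2531, 1758, 947 bp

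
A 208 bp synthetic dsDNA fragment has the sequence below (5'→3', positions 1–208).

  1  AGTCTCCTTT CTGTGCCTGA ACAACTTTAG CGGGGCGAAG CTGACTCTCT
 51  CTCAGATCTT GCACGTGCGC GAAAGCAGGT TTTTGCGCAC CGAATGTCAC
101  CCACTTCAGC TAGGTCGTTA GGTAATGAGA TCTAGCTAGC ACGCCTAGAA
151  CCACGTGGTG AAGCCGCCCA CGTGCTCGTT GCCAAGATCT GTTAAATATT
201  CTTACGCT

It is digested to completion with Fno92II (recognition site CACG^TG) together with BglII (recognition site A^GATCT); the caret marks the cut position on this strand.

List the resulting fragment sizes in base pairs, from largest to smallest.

Fno92II sites (CACGTG) start at positions 62, 152, 169.
Fno92II cuts after base 4 of each site, so after positions 65, 155, 172.
BglII sites (AGATCT) start at positions 54, 128, 185.
BglII cuts after the first base of each site, so after positions 54, 128, 185.
Combined cut positions: 54, 65, 128, 155, 172, 185.
Linear molecule, 6 cuts → 7 fragments:
  1–54 → 54 bp
  55–65 → 11 bp
  66–128 → 63 bp
  129–155 → 27 bp
  156–172 → 17 bp
  173–185 → 13 bp
  186–208 → 23 bp
Sorted largest to smallest: 63, 54, 27, 23, 17, 13, 11 bp.

63, 54, 27, 23, 17, 13, 11 bp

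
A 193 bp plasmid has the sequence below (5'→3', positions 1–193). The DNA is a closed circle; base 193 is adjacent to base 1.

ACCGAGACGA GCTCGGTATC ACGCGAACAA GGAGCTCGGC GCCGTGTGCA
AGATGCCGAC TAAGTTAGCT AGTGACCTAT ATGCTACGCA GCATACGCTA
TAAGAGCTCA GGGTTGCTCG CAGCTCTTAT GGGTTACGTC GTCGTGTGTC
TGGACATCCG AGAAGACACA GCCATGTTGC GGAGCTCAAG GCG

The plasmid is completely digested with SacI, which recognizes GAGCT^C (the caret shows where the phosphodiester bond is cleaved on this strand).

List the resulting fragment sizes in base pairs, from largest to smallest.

SacI sites (GAGCTC) start at positions 9, 32, 104, 182.
SacI cuts after base 5 of each site (before the last base), so after positions 13, 36, 108, 186.
Circular molecule, 4 cuts → 4 fragments:
  14–36 → 23 bp
  37–108 → 72 bp
  109–186 → 78 bp
  187–193 then 1–13 → 7 + 13 = 20 bp
Sorted largest to smallest: 78, 72, 23, 20 bp.

78, 72, 23, 20 bp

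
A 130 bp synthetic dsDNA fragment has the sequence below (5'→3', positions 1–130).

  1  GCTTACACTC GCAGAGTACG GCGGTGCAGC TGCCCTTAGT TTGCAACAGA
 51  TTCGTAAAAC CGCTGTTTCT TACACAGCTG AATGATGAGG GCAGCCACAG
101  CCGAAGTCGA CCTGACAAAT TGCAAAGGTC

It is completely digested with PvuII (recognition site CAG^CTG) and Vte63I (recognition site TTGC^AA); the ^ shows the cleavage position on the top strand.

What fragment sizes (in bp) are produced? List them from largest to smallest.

46, 33, 29, 15, 7 bp

PvuII sites (CAGCTG) start at positions 27, 75.
PvuII cuts after base 3 of each site, so after positions 29, 77.
Vte63I sites (TTGCAA) start at positions 41, 120.
Vte63I cuts after base 4 of each site, so after positions 44, 123.
Combined cut positions: 29, 44, 77, 123.
Linear molecule, 4 cuts → 5 fragments:
  1–29 → 29 bp
  30–44 → 15 bp
  45–77 → 33 bp
  78–123 → 46 bp
  124–130 → 7 bp
Sorted largest to smallest: 46, 33, 29, 15, 7 bp.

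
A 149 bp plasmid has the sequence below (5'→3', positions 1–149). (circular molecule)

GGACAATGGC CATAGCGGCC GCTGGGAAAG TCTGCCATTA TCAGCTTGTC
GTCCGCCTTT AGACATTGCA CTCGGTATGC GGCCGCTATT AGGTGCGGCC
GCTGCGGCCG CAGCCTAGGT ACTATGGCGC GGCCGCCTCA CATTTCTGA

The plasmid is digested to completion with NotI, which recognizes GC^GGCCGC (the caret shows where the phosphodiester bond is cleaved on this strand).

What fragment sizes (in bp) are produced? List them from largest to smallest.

NotI sites (GCGGCCGC) start at positions 15, 79, 95, 104, 129.
NotI cuts after base 2 of each site, so after positions 16, 80, 96, 105, 130.
Circular molecule, 5 cuts → 5 fragments:
  17–80 → 64 bp
  81–96 → 16 bp
  97–105 → 9 bp
  106–130 → 25 bp
  131–149 then 1–16 → 19 + 16 = 35 bp
Sorted largest to smallest: 64, 35, 25, 16, 9 bp.

64, 35, 25, 16, 9 bp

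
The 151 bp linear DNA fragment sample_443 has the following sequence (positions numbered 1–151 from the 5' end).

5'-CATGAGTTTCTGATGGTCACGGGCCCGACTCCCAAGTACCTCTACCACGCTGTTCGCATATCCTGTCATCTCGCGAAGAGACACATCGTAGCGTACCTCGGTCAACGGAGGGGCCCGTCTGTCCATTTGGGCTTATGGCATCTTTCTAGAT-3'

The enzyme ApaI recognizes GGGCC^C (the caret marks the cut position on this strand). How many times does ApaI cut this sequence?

GGGCCC occurs starting at positions 21, 111.
ApaI cuts at 2 sites.

2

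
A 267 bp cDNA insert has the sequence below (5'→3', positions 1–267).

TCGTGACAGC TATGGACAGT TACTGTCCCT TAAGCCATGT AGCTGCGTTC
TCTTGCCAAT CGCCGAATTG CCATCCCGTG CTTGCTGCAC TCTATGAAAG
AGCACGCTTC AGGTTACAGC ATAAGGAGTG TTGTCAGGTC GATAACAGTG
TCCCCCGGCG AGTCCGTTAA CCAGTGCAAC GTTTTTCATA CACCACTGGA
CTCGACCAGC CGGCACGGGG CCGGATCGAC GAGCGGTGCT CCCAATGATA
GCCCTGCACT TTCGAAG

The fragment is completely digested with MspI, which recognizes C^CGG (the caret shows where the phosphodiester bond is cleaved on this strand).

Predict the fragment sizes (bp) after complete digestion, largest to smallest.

155, 55, 46, 11 bp

MspI sites (CCGG) start at positions 155, 210, 221.
MspI cuts after the first base of each site, so after positions 155, 210, 221.
Linear molecule, 3 cuts → 4 fragments:
  1–155 → 155 bp
  156–210 → 55 bp
  211–221 → 11 bp
  222–267 → 46 bp
Sorted largest to smallest: 155, 55, 46, 11 bp.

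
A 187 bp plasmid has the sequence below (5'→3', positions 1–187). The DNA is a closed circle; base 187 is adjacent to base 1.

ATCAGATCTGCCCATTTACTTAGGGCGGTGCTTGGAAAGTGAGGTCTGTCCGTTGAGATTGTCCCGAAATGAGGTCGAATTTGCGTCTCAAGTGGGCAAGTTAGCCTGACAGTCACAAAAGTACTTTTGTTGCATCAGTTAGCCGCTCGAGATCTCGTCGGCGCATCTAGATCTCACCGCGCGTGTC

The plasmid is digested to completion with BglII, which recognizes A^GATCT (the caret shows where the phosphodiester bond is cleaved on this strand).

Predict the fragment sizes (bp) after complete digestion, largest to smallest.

146, 22, 19 bp

BglII sites (AGATCT) start at positions 4, 150, 169.
BglII cuts after the first base of each site, so after positions 4, 150, 169.
Circular molecule, 3 cuts → 3 fragments:
  5–150 → 146 bp
  151–169 → 19 bp
  170–187 then 1–4 → 18 + 4 = 22 bp
Sorted largest to smallest: 146, 22, 19 bp.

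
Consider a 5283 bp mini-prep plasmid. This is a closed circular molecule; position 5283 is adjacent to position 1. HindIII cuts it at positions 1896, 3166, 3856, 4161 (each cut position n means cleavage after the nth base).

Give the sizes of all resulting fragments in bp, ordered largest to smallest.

3018, 1270, 690, 305 bp

Circular molecule, 4 cuts → 4 fragments:
  3166 − 1896 = 1270 bp
  3856 − 3166 = 690 bp
  4161 − 3856 = 305 bp
  wrap: 5283 − 4161 + 1896 = 3018 bp
Sorted largest to smallest: 3018, 1270, 690, 305 bp.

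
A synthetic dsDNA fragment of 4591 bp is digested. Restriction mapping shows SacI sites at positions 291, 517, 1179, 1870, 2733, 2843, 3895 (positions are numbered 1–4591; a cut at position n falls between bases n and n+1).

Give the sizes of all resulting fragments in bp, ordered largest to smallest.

1052, 863, 696, 691, 662, 291, 226, 110 bp

Linear molecule, 7 cuts → 8 fragments:
  291 − 0 = 291 bp
  517 − 291 = 226 bp
  1179 − 517 = 662 bp
  1870 − 1179 = 691 bp
  2733 − 1870 = 863 bp
  2843 − 2733 = 110 bp
  3895 − 2843 = 1052 bp
  4591 − 3895 = 696 bp
Sorted largest to smallest: 1052, 863, 696, 691, 662, 291, 226, 110 bp.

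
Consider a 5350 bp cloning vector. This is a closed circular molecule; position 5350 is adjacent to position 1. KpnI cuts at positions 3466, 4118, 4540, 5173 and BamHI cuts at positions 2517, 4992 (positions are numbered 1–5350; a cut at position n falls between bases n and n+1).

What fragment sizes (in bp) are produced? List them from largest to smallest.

2694, 949, 652, 452, 422, 181 bp

Combined cut positions (sorted): 2517, 3466, 4118, 4540, 4992, 5173.
Circular molecule, 6 cuts → 6 fragments:
  3466 − 2517 = 949 bp
  4118 − 3466 = 652 bp
  4540 − 4118 = 422 bp
  4992 − 4540 = 452 bp
  5173 − 4992 = 181 bp
  wrap: 5350 − 5173 + 2517 = 2694 bp
Sorted largest to smallest: 2694, 949, 652, 452, 422, 181 bp.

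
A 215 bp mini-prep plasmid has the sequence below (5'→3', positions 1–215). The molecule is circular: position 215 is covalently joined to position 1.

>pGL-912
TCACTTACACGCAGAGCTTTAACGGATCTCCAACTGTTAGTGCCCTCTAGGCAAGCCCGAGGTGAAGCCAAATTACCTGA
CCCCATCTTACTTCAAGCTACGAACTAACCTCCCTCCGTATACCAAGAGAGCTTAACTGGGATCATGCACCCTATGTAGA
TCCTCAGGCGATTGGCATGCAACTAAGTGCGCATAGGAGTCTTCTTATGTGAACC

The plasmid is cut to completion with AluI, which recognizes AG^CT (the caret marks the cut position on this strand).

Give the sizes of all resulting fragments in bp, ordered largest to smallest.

100, 81, 34 bp

AluI sites (AGCT) start at positions 15, 96, 130.
AluI cuts after base 2 of each site, so after positions 16, 97, 131.
Circular molecule, 3 cuts → 3 fragments:
  17–97 → 81 bp
  98–131 → 34 bp
  132–215 then 1–16 → 84 + 16 = 100 bp
Sorted largest to smallest: 100, 81, 34 bp.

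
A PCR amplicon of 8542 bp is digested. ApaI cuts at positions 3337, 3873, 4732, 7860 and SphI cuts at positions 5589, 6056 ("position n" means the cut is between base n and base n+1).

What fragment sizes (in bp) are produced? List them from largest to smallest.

3337, 1804, 859, 857, 682, 536, 467 bp

Combined cut positions (sorted): 3337, 3873, 4732, 5589, 6056, 7860.
Linear molecule, 6 cuts → 7 fragments:
  3337 − 0 = 3337 bp
  3873 − 3337 = 536 bp
  4732 − 3873 = 859 bp
  5589 − 4732 = 857 bp
  6056 − 5589 = 467 bp
  7860 − 6056 = 1804 bp
  8542 − 7860 = 682 bp
Sorted largest to smallest: 3337, 1804, 859, 857, 682, 536, 467 bp.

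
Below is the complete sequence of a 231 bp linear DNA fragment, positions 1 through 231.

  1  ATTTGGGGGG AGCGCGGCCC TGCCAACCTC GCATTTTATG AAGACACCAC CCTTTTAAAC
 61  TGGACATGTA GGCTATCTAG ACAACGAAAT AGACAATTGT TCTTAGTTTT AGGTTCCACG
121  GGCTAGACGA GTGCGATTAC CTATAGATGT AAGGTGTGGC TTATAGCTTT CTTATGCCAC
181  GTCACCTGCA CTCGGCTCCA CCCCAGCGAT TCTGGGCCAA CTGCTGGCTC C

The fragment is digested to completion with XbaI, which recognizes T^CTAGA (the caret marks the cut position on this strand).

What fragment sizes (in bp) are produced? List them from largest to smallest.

155, 76 bp

The XbaI site (TCTAGA) starts at position 76.
XbaI cuts after the first base of each site, so after position 76.
Linear molecule, 1 cut → 2 fragments:
  1–76 → 76 bp
  77–231 → 155 bp
Sorted largest to smallest: 155, 76 bp.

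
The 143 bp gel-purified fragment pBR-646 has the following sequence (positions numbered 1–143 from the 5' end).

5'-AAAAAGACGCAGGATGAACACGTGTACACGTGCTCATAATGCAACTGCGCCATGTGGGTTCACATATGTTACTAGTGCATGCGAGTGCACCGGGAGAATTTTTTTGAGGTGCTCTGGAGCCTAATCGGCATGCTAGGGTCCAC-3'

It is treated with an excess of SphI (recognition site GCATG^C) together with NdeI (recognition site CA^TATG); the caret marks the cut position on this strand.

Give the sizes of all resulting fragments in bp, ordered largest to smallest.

64, 51, 17, 11 bp

SphI sites (GCATGC) start at positions 77, 128.
SphI cuts after base 5 of each site (before the last base), so after positions 81, 132.
The NdeI site (CATATG) starts at position 63.
NdeI cuts after base 2 of each site, so after position 64.
Combined cut positions: 64, 81, 132.
Linear molecule, 3 cuts → 4 fragments:
  1–64 → 64 bp
  65–81 → 17 bp
  82–132 → 51 bp
  133–143 → 11 bp
Sorted largest to smallest: 64, 51, 17, 11 bp.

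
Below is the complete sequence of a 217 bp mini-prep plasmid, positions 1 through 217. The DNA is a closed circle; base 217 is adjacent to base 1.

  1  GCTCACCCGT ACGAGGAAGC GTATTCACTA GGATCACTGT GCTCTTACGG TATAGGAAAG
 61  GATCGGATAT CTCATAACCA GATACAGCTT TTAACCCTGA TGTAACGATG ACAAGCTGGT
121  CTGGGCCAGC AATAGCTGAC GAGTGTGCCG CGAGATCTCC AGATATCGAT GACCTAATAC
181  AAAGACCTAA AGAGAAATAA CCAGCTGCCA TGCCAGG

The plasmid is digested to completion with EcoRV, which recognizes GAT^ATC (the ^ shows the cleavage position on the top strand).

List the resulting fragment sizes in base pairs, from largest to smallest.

121, 96 bp

EcoRV sites (GATATC) start at positions 66, 162.
EcoRV cuts after base 3 of each site, so after positions 68, 164.
Circular molecule, 2 cuts → 2 fragments:
  69–164 → 96 bp
  165–217 then 1–68 → 53 + 68 = 121 bp
Sorted largest to smallest: 121, 96 bp.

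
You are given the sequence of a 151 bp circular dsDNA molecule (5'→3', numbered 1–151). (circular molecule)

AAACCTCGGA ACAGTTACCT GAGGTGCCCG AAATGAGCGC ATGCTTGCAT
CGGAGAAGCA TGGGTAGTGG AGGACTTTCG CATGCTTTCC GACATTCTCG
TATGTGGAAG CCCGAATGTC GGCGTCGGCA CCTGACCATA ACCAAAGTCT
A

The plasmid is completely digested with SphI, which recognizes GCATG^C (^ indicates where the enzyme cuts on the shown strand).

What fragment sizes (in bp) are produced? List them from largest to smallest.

110, 41 bp

SphI sites (GCATGC) start at positions 39, 80.
SphI cuts after base 5 of each site (before the last base), so after positions 43, 84.
Circular molecule, 2 cuts → 2 fragments:
  44–84 → 41 bp
  85–151 then 1–43 → 67 + 43 = 110 bp
Sorted largest to smallest: 110, 41 bp.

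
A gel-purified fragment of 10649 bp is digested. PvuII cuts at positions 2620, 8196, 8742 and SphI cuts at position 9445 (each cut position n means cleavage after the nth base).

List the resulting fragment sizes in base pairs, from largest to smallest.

5576, 2620, 1204, 703, 546 bp

Combined cut positions (sorted): 2620, 8196, 8742, 9445.
Linear molecule, 4 cuts → 5 fragments:
  2620 − 0 = 2620 bp
  8196 − 2620 = 5576 bp
  8742 − 8196 = 546 bp
  9445 − 8742 = 703 bp
  10649 − 9445 = 1204 bp
Sorted largest to smallest: 5576, 2620, 1204, 703, 546 bp.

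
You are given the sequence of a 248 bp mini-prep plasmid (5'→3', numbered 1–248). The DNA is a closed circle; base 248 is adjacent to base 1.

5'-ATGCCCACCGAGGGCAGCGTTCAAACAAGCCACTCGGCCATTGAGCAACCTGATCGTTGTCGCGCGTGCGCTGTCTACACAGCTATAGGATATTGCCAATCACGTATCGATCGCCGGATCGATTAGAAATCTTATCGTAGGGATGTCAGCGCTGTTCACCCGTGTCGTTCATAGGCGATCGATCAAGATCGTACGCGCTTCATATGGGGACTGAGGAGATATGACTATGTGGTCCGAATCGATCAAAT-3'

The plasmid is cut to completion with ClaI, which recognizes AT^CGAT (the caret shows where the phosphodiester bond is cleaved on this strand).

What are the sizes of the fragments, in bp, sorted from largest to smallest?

116, 60, 60, 12 bp

ClaI sites (ATCGAT) start at positions 106, 118, 178, 238.
ClaI cuts after base 2 of each site, so after positions 107, 119, 179, 239.
Circular molecule, 4 cuts → 4 fragments:
  108–119 → 12 bp
  120–179 → 60 bp
  180–239 → 60 bp
  240–248 then 1–107 → 9 + 107 = 116 bp
Sorted largest to smallest: 116, 60, 60, 12 bp.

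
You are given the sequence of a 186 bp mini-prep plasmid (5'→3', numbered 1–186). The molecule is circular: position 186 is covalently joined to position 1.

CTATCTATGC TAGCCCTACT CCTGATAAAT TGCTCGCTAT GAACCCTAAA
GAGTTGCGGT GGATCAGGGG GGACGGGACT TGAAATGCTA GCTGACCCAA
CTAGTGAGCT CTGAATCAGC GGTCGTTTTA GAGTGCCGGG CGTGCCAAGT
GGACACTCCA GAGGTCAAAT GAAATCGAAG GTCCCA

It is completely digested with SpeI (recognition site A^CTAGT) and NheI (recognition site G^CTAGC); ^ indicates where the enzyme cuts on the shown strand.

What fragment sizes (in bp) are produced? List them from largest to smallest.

95, 78, 13 bp

The SpeI site (ACTAGT) starts at position 100.
SpeI cuts after the first base of each site, so after position 100.
NheI sites (GCTAGC) start at positions 9, 87.
NheI cuts after the first base of each site, so after positions 9, 87.
Combined cut positions: 9, 87, 100.
Circular molecule, 3 cuts → 3 fragments:
  10–87 → 78 bp
  88–100 → 13 bp
  101–186 then 1–9 → 86 + 9 = 95 bp
Sorted largest to smallest: 95, 78, 13 bp.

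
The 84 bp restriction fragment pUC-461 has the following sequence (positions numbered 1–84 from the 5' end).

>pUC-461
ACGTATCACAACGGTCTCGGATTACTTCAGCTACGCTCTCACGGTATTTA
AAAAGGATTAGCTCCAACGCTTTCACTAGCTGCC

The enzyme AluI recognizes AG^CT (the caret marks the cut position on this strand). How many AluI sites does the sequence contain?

3

AGCT occurs starting at positions 29, 60, 78.
AluI cuts at 3 sites.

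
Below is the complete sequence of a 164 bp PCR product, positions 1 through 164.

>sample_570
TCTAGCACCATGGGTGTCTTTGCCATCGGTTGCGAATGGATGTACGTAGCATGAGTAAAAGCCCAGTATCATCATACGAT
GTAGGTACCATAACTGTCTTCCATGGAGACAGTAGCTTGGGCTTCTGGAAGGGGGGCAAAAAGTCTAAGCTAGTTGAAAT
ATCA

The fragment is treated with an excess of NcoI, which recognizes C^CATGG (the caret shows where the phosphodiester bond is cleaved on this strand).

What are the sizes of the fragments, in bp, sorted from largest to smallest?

93, 63, 8 bp

NcoI sites (CCATGG) start at positions 8, 101.
NcoI cuts after the first base of each site, so after positions 8, 101.
Linear molecule, 2 cuts → 3 fragments:
  1–8 → 8 bp
  9–101 → 93 bp
  102–164 → 63 bp
Sorted largest to smallest: 93, 63, 8 bp.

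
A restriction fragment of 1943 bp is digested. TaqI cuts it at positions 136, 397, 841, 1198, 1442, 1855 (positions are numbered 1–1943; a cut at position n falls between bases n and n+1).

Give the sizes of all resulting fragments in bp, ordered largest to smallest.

Linear molecule, 6 cuts → 7 fragments:
  136 − 0 = 136 bp
  397 − 136 = 261 bp
  841 − 397 = 444 bp
  1198 − 841 = 357 bp
  1442 − 1198 = 244 bp
  1855 − 1442 = 413 bp
  1943 − 1855 = 88 bp
Sorted largest to smallest: 444, 413, 357, 261, 244, 136, 88 bp.

444, 413, 357, 261, 244, 136, 88 bp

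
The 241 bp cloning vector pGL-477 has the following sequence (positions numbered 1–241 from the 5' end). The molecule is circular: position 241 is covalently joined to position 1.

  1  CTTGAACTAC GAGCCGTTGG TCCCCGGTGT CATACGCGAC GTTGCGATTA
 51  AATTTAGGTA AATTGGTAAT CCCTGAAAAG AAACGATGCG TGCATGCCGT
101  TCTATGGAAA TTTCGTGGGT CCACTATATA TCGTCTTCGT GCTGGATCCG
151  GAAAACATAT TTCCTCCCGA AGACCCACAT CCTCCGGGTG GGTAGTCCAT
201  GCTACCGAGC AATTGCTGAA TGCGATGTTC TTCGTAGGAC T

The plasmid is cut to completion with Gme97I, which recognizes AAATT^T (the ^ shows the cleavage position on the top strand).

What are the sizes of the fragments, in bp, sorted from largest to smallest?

Gme97I sites (AAATTT) start at positions 50, 108.
Gme97I cuts after base 5 of each site (before the last base), so after positions 54, 112.
Circular molecule, 2 cuts → 2 fragments:
  55–112 → 58 bp
  113–241 then 1–54 → 129 + 54 = 183 bp
Sorted largest to smallest: 183, 58 bp.

183, 58 bp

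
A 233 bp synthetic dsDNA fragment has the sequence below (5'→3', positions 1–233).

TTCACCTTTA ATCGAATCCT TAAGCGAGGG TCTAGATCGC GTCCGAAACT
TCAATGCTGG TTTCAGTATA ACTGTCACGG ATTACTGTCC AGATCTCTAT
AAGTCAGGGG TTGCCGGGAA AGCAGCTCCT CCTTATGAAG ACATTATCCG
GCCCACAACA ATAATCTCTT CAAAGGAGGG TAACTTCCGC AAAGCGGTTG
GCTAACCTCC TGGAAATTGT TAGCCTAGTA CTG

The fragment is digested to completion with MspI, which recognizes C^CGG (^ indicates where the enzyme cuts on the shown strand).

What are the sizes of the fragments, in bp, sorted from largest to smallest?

114, 85, 34 bp

MspI sites (CCGG) start at positions 114, 148.
MspI cuts after the first base of each site, so after positions 114, 148.
Linear molecule, 2 cuts → 3 fragments:
  1–114 → 114 bp
  115–148 → 34 bp
  149–233 → 85 bp
Sorted largest to smallest: 114, 85, 34 bp.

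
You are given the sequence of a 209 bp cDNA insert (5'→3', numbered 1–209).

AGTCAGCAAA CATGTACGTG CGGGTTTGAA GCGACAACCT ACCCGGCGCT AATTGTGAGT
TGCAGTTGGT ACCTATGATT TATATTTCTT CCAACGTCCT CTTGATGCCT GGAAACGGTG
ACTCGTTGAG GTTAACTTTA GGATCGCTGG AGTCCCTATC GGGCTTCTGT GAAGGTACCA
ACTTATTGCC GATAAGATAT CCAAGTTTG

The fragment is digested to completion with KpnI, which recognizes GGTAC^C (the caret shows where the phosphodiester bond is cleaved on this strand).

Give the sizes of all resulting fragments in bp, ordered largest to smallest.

KpnI sites (GGTACC) start at positions 68, 174.
KpnI cuts after base 5 of each site (before the last base), so after positions 72, 178.
Linear molecule, 2 cuts → 3 fragments:
  1–72 → 72 bp
  73–178 → 106 bp
  179–209 → 31 bp
Sorted largest to smallest: 106, 72, 31 bp.

106, 72, 31 bp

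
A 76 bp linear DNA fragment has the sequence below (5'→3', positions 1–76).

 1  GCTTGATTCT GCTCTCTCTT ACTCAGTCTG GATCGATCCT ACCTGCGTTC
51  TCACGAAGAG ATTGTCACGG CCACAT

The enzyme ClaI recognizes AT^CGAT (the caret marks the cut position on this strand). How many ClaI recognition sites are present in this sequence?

ATCGAT occurs starting at position 32.
ClaI cuts at 1 site.

1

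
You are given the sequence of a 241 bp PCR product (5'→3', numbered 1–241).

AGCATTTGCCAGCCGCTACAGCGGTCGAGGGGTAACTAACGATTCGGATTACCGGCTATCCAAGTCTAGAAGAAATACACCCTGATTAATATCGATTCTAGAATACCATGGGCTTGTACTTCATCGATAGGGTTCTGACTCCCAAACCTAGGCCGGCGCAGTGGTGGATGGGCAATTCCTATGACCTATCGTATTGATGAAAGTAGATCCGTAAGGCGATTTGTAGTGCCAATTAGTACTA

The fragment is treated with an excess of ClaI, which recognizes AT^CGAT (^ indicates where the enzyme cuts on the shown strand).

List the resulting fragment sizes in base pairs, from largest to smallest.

117, 92, 32 bp

ClaI sites (ATCGAT) start at positions 91, 123.
ClaI cuts after base 2 of each site, so after positions 92, 124.
Linear molecule, 2 cuts → 3 fragments:
  1–92 → 92 bp
  93–124 → 32 bp
  125–241 → 117 bp
Sorted largest to smallest: 117, 92, 32 bp.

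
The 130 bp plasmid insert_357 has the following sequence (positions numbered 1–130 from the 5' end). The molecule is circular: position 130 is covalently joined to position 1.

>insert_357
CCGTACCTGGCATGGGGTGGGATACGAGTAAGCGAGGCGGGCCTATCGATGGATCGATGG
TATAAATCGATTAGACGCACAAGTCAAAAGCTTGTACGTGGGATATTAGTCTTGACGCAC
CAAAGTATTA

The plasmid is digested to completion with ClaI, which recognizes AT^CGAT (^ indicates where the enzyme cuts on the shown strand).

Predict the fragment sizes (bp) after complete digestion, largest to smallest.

109, 13, 8 bp

ClaI sites (ATCGAT) start at positions 45, 53, 66.
ClaI cuts after base 2 of each site, so after positions 46, 54, 67.
Circular molecule, 3 cuts → 3 fragments:
  47–54 → 8 bp
  55–67 → 13 bp
  68–130 then 1–46 → 63 + 46 = 109 bp
Sorted largest to smallest: 109, 13, 8 bp.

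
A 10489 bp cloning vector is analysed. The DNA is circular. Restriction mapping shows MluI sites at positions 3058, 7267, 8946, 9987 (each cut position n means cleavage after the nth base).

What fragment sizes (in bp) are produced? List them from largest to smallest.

Circular molecule, 4 cuts → 4 fragments:
  7267 − 3058 = 4209 bp
  8946 − 7267 = 1679 bp
  9987 − 8946 = 1041 bp
  wrap: 10489 − 9987 + 3058 = 3560 bp
Sorted largest to smallest: 4209, 3560, 1679, 1041 bp.

4209, 3560, 1679, 1041 bp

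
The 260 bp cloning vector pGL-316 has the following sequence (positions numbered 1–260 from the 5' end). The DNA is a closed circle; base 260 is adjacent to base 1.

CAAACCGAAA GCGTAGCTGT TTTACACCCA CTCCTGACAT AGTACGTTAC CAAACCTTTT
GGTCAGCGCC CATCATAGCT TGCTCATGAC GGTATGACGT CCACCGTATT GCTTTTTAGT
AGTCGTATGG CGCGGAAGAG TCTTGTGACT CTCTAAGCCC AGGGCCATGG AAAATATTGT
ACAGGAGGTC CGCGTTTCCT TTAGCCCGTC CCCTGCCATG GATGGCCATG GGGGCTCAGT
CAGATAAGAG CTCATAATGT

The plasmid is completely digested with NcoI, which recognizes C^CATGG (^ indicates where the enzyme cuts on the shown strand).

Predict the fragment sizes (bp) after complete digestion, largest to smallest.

199, 51, 10 bp

NcoI sites (CCATGG) start at positions 165, 216, 226.
NcoI cuts after the first base of each site, so after positions 165, 216, 226.
Circular molecule, 3 cuts → 3 fragments:
  166–216 → 51 bp
  217–226 → 10 bp
  227–260 then 1–165 → 34 + 165 = 199 bp
Sorted largest to smallest: 199, 51, 10 bp.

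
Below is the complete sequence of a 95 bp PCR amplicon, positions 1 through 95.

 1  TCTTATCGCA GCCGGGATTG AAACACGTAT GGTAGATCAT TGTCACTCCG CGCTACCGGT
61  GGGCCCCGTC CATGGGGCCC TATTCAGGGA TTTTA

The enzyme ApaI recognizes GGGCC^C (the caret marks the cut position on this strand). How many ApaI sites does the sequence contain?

2

GGGCCC occurs starting at positions 61, 75.
ApaI cuts at 2 sites.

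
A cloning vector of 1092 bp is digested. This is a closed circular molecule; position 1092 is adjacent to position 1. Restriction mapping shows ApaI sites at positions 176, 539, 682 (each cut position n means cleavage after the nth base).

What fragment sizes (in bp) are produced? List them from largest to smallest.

586, 363, 143 bp

Circular molecule, 3 cuts → 3 fragments:
  539 − 176 = 363 bp
  682 − 539 = 143 bp
  wrap: 1092 − 682 + 176 = 586 bp
Sorted largest to smallest: 586, 363, 143 bp.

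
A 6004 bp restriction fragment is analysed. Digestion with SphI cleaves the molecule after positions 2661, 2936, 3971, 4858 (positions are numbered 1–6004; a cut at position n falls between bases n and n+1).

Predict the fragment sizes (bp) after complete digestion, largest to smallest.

Linear molecule, 4 cuts → 5 fragments:
  2661 − 0 = 2661 bp
  2936 − 2661 = 275 bp
  3971 − 2936 = 1035 bp
  4858 − 3971 = 887 bp
  6004 − 4858 = 1146 bp
Sorted largest to smallest: 2661, 1146, 1035, 887, 275 bp.

2661, 1146, 1035, 887, 275 bp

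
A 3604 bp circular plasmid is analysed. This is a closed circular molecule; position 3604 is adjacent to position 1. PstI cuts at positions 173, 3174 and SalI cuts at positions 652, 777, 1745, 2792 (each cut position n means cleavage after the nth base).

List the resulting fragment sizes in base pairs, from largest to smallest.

Combined cut positions (sorted): 173, 652, 777, 1745, 2792, 3174.
Circular molecule, 6 cuts → 6 fragments:
  652 − 173 = 479 bp
  777 − 652 = 125 bp
  1745 − 777 = 968 bp
  2792 − 1745 = 1047 bp
  3174 − 2792 = 382 bp
  wrap: 3604 − 3174 + 173 = 603 bp
Sorted largest to smallest: 1047, 968, 603, 479, 382, 125 bp.

1047, 968, 603, 479, 382, 125 bp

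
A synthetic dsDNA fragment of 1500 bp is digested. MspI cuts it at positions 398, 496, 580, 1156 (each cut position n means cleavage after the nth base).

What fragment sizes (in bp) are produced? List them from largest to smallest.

576, 398, 344, 98, 84 bp

Linear molecule, 4 cuts → 5 fragments:
  398 − 0 = 398 bp
  496 − 398 = 98 bp
  580 − 496 = 84 bp
  1156 − 580 = 576 bp
  1500 − 1156 = 344 bp
Sorted largest to smallest: 576, 398, 344, 98, 84 bp.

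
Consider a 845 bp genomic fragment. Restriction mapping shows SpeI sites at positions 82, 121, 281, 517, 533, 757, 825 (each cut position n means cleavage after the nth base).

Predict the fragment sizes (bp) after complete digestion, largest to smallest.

Linear molecule, 7 cuts → 8 fragments:
  82 − 0 = 82 bp
  121 − 82 = 39 bp
  281 − 121 = 160 bp
  517 − 281 = 236 bp
  533 − 517 = 16 bp
  757 − 533 = 224 bp
  825 − 757 = 68 bp
  845 − 825 = 20 bp
Sorted largest to smallest: 236, 224, 160, 82, 68, 39, 20, 16 bp.

236, 224, 160, 82, 68, 39, 20, 16 bp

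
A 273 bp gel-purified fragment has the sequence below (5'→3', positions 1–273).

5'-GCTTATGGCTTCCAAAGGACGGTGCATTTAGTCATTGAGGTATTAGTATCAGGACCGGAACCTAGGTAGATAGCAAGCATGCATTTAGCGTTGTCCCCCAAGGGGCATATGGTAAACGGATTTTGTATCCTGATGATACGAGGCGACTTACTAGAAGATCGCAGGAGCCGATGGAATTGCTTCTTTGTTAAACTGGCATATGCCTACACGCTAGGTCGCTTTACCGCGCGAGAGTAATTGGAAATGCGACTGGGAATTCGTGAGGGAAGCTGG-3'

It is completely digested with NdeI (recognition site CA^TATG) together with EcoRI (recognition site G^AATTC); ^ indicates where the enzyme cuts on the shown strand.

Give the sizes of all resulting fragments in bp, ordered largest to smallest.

107, 91, 56, 19 bp

NdeI sites (CATATG) start at positions 106, 197.
NdeI cuts after base 2 of each site, so after positions 107, 198.
The EcoRI site (GAATTC) starts at position 254.
EcoRI cuts after the first base of each site, so after position 254.
Combined cut positions: 107, 198, 254.
Linear molecule, 3 cuts → 4 fragments:
  1–107 → 107 bp
  108–198 → 91 bp
  199–254 → 56 bp
  255–273 → 19 bp
Sorted largest to smallest: 107, 91, 56, 19 bp.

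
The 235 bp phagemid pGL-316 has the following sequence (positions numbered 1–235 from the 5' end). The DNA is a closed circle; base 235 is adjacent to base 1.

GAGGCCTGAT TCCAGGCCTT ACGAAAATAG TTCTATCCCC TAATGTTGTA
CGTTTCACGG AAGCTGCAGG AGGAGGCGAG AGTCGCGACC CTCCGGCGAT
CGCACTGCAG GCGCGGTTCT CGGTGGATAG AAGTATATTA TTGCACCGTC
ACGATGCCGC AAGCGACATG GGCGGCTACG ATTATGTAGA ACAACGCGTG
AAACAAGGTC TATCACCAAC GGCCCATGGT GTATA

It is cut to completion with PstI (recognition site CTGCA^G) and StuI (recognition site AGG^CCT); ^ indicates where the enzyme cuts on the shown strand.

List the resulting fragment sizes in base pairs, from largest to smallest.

PstI sites (CTGCAG) start at positions 64, 105.
PstI cuts after base 5 of each site (before the last base), so after positions 68, 109.
StuI sites (AGGCCT) start at positions 2, 14.
StuI cuts after base 3 of each site, so after positions 4, 16.
Combined cut positions: 4, 16, 68, 109.
Circular molecule, 4 cuts → 4 fragments:
  5–16 → 12 bp
  17–68 → 52 bp
  69–109 → 41 bp
  110–235 then 1–4 → 126 + 4 = 130 bp
Sorted largest to smallest: 130, 52, 41, 12 bp.

130, 52, 41, 12 bp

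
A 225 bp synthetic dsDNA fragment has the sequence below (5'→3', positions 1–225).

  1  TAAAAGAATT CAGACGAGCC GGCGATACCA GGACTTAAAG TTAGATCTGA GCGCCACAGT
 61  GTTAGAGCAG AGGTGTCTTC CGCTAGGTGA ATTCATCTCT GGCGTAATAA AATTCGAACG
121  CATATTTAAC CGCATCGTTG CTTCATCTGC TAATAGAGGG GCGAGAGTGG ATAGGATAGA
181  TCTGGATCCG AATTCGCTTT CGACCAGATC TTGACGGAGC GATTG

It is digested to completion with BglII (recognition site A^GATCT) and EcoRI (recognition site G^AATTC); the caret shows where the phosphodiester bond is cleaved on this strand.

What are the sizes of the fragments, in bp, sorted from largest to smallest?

89, 46, 37, 19, 16, 12, 6 bp

BglII sites (AGATCT) start at positions 43, 178, 206.
BglII cuts after the first base of each site, so after positions 43, 178, 206.
EcoRI sites (GAATTC) start at positions 6, 89, 190.
EcoRI cuts after the first base of each site, so after positions 6, 89, 190.
Combined cut positions: 6, 43, 89, 178, 190, 206.
Linear molecule, 6 cuts → 7 fragments:
  1–6 → 6 bp
  7–43 → 37 bp
  44–89 → 46 bp
  90–178 → 89 bp
  179–190 → 12 bp
  191–206 → 16 bp
  207–225 → 19 bp
Sorted largest to smallest: 89, 46, 37, 19, 16, 12, 6 bp.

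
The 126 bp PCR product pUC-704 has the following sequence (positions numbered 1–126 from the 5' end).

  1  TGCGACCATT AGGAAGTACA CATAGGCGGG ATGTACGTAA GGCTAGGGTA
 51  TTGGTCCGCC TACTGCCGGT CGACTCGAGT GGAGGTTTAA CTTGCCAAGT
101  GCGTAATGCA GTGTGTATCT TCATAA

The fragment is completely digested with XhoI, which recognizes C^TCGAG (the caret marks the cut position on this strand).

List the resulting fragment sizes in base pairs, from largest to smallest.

74, 52 bp

The XhoI site (CTCGAG) starts at position 74.
XhoI cuts after the first base of each site, so after position 74.
Linear molecule, 1 cut → 2 fragments:
  1–74 → 74 bp
  75–126 → 52 bp
Sorted largest to smallest: 74, 52 bp.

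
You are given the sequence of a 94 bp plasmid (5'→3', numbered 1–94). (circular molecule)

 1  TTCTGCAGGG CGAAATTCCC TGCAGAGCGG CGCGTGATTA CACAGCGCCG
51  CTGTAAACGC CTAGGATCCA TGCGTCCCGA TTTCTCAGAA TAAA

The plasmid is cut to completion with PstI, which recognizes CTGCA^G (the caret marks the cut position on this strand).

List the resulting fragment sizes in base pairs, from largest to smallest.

77, 17 bp

PstI sites (CTGCAG) start at positions 3, 20.
PstI cuts after base 5 of each site (before the last base), so after positions 7, 24.
Circular molecule, 2 cuts → 2 fragments:
  8–24 → 17 bp
  25–94 then 1–7 → 70 + 7 = 77 bp
Sorted largest to smallest: 77, 17 bp.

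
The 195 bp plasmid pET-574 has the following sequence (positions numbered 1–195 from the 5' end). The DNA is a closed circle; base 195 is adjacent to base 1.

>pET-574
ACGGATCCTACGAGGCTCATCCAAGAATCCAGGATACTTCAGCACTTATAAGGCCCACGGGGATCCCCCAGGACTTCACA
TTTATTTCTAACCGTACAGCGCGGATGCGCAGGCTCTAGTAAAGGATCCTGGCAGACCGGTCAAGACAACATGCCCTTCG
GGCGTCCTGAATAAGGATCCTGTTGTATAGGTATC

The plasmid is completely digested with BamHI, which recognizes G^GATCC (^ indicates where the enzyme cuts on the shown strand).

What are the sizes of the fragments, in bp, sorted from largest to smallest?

63, 58, 51, 23 bp

BamHI sites (GGATCC) start at positions 3, 61, 124, 175.
BamHI cuts after the first base of each site, so after positions 3, 61, 124, 175.
Circular molecule, 4 cuts → 4 fragments:
  4–61 → 58 bp
  62–124 → 63 bp
  125–175 → 51 bp
  176–195 then 1–3 → 20 + 3 = 23 bp
Sorted largest to smallest: 63, 58, 51, 23 bp.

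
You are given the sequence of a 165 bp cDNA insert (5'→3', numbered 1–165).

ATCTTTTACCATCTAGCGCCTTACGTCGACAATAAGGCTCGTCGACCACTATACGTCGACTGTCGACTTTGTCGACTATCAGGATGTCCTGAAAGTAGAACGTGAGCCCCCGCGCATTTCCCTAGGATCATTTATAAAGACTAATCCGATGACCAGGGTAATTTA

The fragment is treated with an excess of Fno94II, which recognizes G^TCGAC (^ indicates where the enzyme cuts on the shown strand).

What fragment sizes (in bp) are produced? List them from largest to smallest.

Fno94II sites (GTCGAC) start at positions 25, 41, 55, 62, 71.
Fno94II cuts after the first base of each site, so after positions 25, 41, 55, 62, 71.
Linear molecule, 5 cuts → 6 fragments:
  1–25 → 25 bp
  26–41 → 16 bp
  42–55 → 14 bp
  56–62 → 7 bp
  63–71 → 9 bp
  72–165 → 94 bp
Sorted largest to smallest: 94, 25, 16, 14, 9, 7 bp.

94, 25, 16, 14, 9, 7 bp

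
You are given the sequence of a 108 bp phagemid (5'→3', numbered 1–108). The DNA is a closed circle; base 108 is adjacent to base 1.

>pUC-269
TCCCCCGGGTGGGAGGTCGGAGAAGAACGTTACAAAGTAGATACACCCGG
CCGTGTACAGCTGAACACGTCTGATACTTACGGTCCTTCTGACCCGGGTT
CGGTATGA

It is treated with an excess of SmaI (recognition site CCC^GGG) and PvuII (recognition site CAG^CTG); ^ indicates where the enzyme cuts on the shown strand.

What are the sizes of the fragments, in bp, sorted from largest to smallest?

54, 35, 19 bp

SmaI sites (CCCGGG) start at positions 4, 93.
SmaI cuts after base 3 of each site, so after positions 6, 95.
The PvuII site (CAGCTG) starts at position 58.
PvuII cuts after base 3 of each site, so after position 60.
Combined cut positions: 6, 60, 95.
Circular molecule, 3 cuts → 3 fragments:
  7–60 → 54 bp
  61–95 → 35 bp
  96–108 then 1–6 → 13 + 6 = 19 bp
Sorted largest to smallest: 54, 35, 19 bp.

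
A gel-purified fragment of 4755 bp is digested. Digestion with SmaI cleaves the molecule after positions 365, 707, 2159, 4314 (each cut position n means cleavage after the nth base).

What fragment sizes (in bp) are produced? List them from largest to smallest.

2155, 1452, 441, 365, 342 bp

Linear molecule, 4 cuts → 5 fragments:
  365 − 0 = 365 bp
  707 − 365 = 342 bp
  2159 − 707 = 1452 bp
  4314 − 2159 = 2155 bp
  4755 − 4314 = 441 bp
Sorted largest to smallest: 2155, 1452, 441, 365, 342 bp.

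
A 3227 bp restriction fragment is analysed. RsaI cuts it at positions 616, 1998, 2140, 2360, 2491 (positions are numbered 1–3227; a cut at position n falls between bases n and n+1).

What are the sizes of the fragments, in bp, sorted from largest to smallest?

Linear molecule, 5 cuts → 6 fragments:
  616 − 0 = 616 bp
  1998 − 616 = 1382 bp
  2140 − 1998 = 142 bp
  2360 − 2140 = 220 bp
  2491 − 2360 = 131 bp
  3227 − 2491 = 736 bp
Sorted largest to smallest: 1382, 736, 616, 220, 142, 131 bp.

1382, 736, 616, 220, 142, 131 bp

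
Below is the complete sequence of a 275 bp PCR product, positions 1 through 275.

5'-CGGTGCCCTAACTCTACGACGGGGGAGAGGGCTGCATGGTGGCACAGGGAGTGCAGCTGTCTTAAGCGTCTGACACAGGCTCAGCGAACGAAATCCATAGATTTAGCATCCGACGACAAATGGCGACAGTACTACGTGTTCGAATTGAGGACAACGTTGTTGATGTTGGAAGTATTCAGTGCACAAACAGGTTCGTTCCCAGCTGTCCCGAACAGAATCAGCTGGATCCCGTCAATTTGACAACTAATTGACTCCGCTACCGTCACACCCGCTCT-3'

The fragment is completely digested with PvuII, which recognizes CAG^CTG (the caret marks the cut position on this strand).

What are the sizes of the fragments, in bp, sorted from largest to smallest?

PvuII sites (CAGCTG) start at positions 54, 200, 219.
PvuII cuts after base 3 of each site, so after positions 56, 202, 221.
Linear molecule, 3 cuts → 4 fragments:
  1–56 → 56 bp
  57–202 → 146 bp
  203–221 → 19 bp
  222–275 → 54 bp
Sorted largest to smallest: 146, 56, 54, 19 bp.

146, 56, 54, 19 bp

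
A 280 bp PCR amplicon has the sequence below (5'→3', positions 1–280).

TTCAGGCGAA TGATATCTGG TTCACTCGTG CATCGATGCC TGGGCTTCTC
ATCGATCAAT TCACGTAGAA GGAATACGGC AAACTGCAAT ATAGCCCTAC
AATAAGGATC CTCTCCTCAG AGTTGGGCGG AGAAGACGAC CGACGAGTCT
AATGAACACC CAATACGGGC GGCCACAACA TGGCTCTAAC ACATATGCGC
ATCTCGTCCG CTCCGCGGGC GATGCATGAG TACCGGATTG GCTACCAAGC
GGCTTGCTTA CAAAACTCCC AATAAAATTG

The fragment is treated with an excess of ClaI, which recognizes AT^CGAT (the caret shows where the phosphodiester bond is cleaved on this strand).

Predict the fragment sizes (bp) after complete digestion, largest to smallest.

228, 33, 19 bp

ClaI sites (ATCGAT) start at positions 32, 51.
ClaI cuts after base 2 of each site, so after positions 33, 52.
Linear molecule, 2 cuts → 3 fragments:
  1–33 → 33 bp
  34–52 → 19 bp
  53–280 → 228 bp
Sorted largest to smallest: 228, 33, 19 bp.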